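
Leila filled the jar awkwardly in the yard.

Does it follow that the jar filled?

yes

'Leila filled the jar' is the causative; it entails the inchoative 'the jar filled'.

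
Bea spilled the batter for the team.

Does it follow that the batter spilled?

'Bea spilled the batter' is the causative; it entails the inchoative 'the batter spilled'.

yes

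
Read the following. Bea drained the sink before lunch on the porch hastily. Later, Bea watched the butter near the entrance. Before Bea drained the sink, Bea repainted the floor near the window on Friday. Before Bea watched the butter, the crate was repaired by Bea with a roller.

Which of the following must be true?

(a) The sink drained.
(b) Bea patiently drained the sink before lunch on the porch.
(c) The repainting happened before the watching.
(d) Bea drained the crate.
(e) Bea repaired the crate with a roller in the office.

(a), (c)

(a) Entailed — 'Bea drained the sink' is causative; it entails the inchoative 'the sink drained'.
(b) Not entailed — 'patiently' adds a manner not in (and inconsistent with) the original.
(c) Entailed — the narrative places the repainting before the watching.
(d) Not entailed — Bea drained the sink, not the crate; the crate belongs to the repairing event.
(e) Not entailed — 'in the office' adds information not in the original event.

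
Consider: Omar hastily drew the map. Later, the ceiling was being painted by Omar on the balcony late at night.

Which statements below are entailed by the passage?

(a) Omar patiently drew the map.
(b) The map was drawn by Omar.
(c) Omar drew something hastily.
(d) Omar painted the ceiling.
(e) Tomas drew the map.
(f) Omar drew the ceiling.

(a) Not entailed — 'patiently' adds a manner not in (and inconsistent with) the original.
(b) Entailed — dropping 'hastily' leaves a sub-description the original still satisfies.
(c) Entailed — the original entails any weakening of itself; this just generalizes the patient.
(d) Not entailed — 'was painting' is progressive on an accomplishment; it does not entail the completed 'painted'.
(e) Not entailed — the passage has Omar drawing the map, not Tomas.
(f) Not entailed — Omar drew the map, not the ceiling; the ceiling belongs to the painting event.

(b), (c)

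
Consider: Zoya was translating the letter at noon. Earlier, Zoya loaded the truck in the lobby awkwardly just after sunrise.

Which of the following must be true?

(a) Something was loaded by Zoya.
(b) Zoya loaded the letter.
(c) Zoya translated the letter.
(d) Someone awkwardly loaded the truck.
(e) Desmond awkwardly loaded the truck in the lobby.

(a) Entailed — dropping 'just after sunrise', 'in the lobby', 'awkwardly' and generalizing the patient leaves a sub-description the original still satisfies.
(b) Not entailed — Zoya loaded the truck, not the letter; the letter belongs to the translating event.
(c) Not entailed — 'was translating' is progressive on an accomplishment; it does not entail the completed 'translated'.
(d) Entailed — dropping 'just after sunrise', 'in the lobby' and generalizing the agent leaves a sub-description the original still satisfies.
(e) Not entailed — the passage has Zoya loading the truck, not Desmond.

(a), (d)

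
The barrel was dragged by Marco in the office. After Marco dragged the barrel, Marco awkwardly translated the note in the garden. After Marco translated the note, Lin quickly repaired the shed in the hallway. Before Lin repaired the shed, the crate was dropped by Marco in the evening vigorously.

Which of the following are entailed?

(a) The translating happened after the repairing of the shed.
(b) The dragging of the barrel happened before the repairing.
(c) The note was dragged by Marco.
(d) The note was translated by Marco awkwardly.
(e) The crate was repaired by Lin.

(b), (d)

(a) Not entailed — the narrative places the translating before the repairing, not after.
(b) Entailed — the narrative places the dragging before the repairing.
(c) Not entailed — Marco dragged the barrel, not the note; the note belongs to the translating event.
(d) Entailed — this follows by dropping conjuncts from the translating event's description.
(e) Not entailed — Lin repaired the shed, not the crate; the crate belongs to the dropping event.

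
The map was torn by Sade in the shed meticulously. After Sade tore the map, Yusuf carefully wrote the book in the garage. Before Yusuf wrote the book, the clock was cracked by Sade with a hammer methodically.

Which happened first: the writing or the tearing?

The connectives place the tearing before the writing.

the tearing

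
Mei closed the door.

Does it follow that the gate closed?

Nothing is said about any gate; only the door is affected.

no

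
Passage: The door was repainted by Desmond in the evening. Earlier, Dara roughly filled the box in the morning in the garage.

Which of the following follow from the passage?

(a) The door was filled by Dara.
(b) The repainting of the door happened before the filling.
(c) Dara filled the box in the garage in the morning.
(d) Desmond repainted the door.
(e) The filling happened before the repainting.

(c), (d), (e)

(a) Not entailed — Dara filled the box, not the door; the door belongs to the repainting event.
(b) Not entailed — the narrative places the filling before the repainting, not after.
(c) Entailed — every conjunct here is already in the original filling event.
(d) Entailed — every conjunct here is already in the original repainting event.
(e) Entailed — the narrative places the filling before the repainting.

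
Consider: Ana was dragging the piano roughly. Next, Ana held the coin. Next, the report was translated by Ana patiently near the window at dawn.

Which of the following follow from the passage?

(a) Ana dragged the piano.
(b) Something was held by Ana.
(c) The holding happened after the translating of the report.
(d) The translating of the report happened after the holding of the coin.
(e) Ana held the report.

(a) Entailed — 'drag' is an activity; 'was dragging' entails that some dragging happened, so 'dragged' holds.
(b) Entailed — the original entails any weakening of itself; this just generalizes the patient.
(c) Not entailed — the narrative places the holding before the translating, not after.
(d) Entailed — the narrative places the holding before the translating.
(e) Not entailed — Ana held the coin, not the report; the report belongs to the translating event.

(a), (b), (d)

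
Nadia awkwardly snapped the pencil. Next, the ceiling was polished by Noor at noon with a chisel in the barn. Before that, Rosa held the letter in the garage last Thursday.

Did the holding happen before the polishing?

The narrative orders the holding before the polishing.

yes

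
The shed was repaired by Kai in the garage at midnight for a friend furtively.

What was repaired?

'the shed' marks the patient of the repairing event.

the shed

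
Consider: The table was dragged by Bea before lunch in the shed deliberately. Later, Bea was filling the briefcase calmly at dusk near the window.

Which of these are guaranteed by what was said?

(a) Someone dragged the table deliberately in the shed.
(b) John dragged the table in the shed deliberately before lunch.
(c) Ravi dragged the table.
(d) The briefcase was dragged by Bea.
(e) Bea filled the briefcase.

(a)

(a) Entailed — every conjunct here is already in the original dragging event.
(b) Not entailed — the passage has Bea dragging the table, not John.
(c) Not entailed — the passage has Bea dragging the table, not Ravi.
(d) Not entailed — Bea dragged the table, not the briefcase; the briefcase belongs to the filling event.
(e) Not entailed — 'was filling' is progressive on an accomplishment; it does not entail the completed 'filled'.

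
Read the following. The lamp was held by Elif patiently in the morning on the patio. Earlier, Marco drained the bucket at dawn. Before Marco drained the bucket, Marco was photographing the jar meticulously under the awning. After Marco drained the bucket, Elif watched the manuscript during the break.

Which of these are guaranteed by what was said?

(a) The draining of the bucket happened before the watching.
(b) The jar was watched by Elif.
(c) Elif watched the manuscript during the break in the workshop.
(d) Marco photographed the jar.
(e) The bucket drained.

(a), (e)

(a) Entailed — the narrative places the draining before the watching.
(b) Not entailed — Elif watched the manuscript, not the jar; the jar belongs to the photographing event.
(c) Not entailed — 'in the workshop' adds information not in the original event.
(d) Not entailed — 'was photographing' is progressive on an accomplishment; it does not entail the completed 'photographed'.
(e) Entailed — 'Marco drained the bucket' is causative; it entails the inchoative 'the bucket drained'.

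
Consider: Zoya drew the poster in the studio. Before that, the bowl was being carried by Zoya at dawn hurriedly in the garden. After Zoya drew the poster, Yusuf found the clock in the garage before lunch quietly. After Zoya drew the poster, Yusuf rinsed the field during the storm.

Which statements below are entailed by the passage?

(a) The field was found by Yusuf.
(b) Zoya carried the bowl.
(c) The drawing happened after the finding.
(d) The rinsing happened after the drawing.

(b), (d)

(a) Not entailed — Yusuf found the clock, not the field; the field belongs to the rinsing event.
(b) Entailed — 'carry' is an activity; 'was carrying' entails that some carrying happened, so 'carried' holds.
(c) Not entailed — the narrative places the drawing before the finding, not after.
(d) Entailed — the narrative places the drawing before the rinsing.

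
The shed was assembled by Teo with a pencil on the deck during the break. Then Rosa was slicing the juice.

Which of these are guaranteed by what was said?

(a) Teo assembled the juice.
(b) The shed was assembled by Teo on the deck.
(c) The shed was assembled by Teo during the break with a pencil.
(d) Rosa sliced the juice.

(a) Not entailed — Teo assembled the shed, not the juice; the juice belongs to the slicing event.
(b) Entailed — the original entails any weakening of itself; this just drops 'with a pencil', 'during the break'.
(c) Entailed — this follows by dropping conjuncts from the assembling event's description.
(d) Not entailed — 'was slicing' is progressive on an accomplishment; it does not entail the completed 'sliced'.

(b), (c)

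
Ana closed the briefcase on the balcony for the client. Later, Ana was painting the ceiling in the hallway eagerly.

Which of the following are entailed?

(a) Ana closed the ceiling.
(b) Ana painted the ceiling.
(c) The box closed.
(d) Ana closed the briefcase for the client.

(d)

(a) Not entailed — Ana closed the briefcase, not the ceiling; the ceiling belongs to the painting event.
(b) Not entailed — 'was painting' is progressive on an accomplishment; it does not entail the completed 'painted'.
(c) Not entailed — the briefcase is what closed, not the box.
(d) Entailed — this follows by dropping conjuncts from the closing event's description.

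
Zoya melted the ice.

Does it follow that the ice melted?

'Zoya melted the ice' is the causative; it entails the inchoative 'the ice melted'.

yes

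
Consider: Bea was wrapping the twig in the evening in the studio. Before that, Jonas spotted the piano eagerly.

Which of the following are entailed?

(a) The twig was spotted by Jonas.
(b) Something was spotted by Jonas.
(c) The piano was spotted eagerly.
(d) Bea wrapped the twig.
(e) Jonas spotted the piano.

(b), (c), (e)

(a) Not entailed — Jonas spotted the piano, not the twig; the twig belongs to the wrapping event.
(b) Entailed — this follows by dropping conjuncts from the spotting event's description.
(c) Entailed — this follows by dropping conjuncts from the spotting event's description.
(d) Not entailed — 'was wrapping' is progressive on an accomplishment; it does not entail the completed 'wrapped'.
(e) Entailed — dropping 'eagerly' leaves a sub-description the original still satisfies.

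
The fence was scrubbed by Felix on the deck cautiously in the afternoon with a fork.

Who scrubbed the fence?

Felix

'Felix' marks the agent of the scrubbing event.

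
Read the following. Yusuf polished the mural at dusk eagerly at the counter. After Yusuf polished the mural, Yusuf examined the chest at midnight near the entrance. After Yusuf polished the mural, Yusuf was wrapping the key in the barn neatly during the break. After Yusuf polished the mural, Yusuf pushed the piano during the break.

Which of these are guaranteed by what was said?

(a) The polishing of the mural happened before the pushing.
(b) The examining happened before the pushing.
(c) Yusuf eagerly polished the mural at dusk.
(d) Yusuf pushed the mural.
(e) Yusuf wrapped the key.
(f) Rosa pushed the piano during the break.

(a), (c)

(a) Entailed — the narrative places the polishing before the pushing.
(b) Not entailed — the narrative doesn't order the examining relative to the pushing.
(c) Entailed — the original entails any weakening of itself; this just drops 'at the counter'.
(d) Not entailed — Yusuf pushed the piano, not the mural; the mural belongs to the polishing event.
(e) Not entailed — 'was wrapping' is progressive on an accomplishment; it does not entail the completed 'wrapped'.
(f) Not entailed — the passage has Yusuf pushing the piano, not Rosa.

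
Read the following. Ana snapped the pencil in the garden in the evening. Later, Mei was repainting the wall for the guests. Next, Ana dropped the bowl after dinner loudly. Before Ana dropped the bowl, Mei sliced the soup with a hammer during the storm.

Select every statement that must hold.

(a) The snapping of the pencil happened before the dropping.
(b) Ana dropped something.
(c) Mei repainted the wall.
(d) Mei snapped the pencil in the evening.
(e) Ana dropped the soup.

(a), (b)

(a) Entailed — the narrative places the snapping before the dropping.
(b) Entailed — every conjunct here is already in the original dropping event.
(c) Not entailed — 'was repainting' is progressive on an accomplishment; it does not entail the completed 'repainted'.
(d) Not entailed — the passage has Ana snapping the pencil, not Mei.
(e) Not entailed — Ana dropped the bowl, not the soup; the soup belongs to the slicing event.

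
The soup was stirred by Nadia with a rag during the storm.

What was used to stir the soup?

a rag

'with a rag' marks the instrument of the stirring event.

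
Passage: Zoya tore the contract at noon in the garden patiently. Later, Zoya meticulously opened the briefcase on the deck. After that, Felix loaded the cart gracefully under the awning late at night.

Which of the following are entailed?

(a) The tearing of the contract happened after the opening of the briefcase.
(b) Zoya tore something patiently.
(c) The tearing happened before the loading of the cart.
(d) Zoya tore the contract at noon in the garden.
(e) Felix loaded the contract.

(b), (c), (d)

(a) Not entailed — the narrative places the tearing before the opening, not after.
(b) Entailed — dropping 'at noon', 'in the garden' and generalizing the patient leaves a sub-description the original still satisfies.
(c) Entailed — the narrative places the tearing before the loading.
(d) Entailed — this follows by dropping conjuncts from the tearing event's description.
(e) Not entailed — Felix loaded the cart, not the contract; the contract belongs to the tearing event.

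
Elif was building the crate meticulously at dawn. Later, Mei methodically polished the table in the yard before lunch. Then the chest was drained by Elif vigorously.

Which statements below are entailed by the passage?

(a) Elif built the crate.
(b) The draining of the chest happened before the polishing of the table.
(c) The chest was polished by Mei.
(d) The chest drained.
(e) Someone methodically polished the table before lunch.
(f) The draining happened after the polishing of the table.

(d), (e), (f)

(a) Not entailed — 'was building' is progressive on an accomplishment; it does not entail the completed 'built'.
(b) Not entailed — the narrative places the polishing before the draining, not after.
(c) Not entailed — Mei polished the table, not the chest; the chest belongs to the draining event.
(d) Entailed — 'Elif drained the chest' is causative; it entails the inchoative 'the chest drained'.
(e) Entailed — dropping 'in the yard' and generalizing the agent leaves a sub-description the original still satisfies.
(f) Entailed — the narrative places the polishing before the draining.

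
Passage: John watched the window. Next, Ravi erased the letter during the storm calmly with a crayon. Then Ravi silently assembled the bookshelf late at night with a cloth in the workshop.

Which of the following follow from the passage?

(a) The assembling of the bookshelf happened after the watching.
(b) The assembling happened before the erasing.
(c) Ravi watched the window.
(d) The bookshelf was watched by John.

(a) Entailed — the narrative places the watching before the assembling.
(b) Not entailed — the narrative places the erasing before the assembling, not after.
(c) Not entailed — the passage has John watching the window, not Ravi.
(d) Not entailed — John watched the window, not the bookshelf; the bookshelf belongs to the assembling event.

(a)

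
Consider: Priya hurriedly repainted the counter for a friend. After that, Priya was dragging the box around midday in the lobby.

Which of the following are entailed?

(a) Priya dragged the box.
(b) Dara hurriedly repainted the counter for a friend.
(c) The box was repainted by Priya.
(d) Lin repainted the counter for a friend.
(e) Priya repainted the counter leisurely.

(a) Entailed — 'drag' is an activity; 'was dragging' entails that some dragging happened, so 'dragged' holds.
(b) Not entailed — the passage has Priya repainting the counter, not Dara.
(c) Not entailed — Priya repainted the counter, not the box; the box belongs to the dragging event.
(d) Not entailed — the passage has Priya repainting the counter, not Lin.
(e) Not entailed — 'leisurely' adds a manner not in (and inconsistent with) the original.

(a)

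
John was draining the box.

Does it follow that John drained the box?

no

'was draining' is progressive; for an accomplishment like 'drain the box', it doesn't entail completion.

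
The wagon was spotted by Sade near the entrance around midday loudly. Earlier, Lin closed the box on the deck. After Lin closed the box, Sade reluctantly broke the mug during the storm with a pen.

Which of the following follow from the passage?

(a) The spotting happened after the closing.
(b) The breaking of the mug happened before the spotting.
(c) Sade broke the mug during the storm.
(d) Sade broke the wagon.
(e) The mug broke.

(a) Entailed — the narrative places the closing before the spotting.
(b) Not entailed — the narrative doesn't order the breaking relative to the spotting.
(c) Entailed — the original entails any weakening of itself; this just drops 'reluctantly', 'with a pen'.
(d) Not entailed — Sade broke the mug, not the wagon; the wagon belongs to the spotting event.
(e) Entailed — 'Sade broke the mug' is causative; it entails the inchoative 'the mug broke'.

(a), (c), (e)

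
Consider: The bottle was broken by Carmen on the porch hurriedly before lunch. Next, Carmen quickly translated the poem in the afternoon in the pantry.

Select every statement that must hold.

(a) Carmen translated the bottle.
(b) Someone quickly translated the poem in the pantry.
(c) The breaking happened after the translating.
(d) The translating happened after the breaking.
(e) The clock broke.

(a) Not entailed — Carmen translated the poem, not the bottle; the bottle belongs to the breaking event.
(b) Entailed — dropping 'in the afternoon' and generalizing the agent leaves a sub-description the original still satisfies.
(c) Not entailed — the narrative places the breaking before the translating, not after.
(d) Entailed — the narrative places the breaking before the translating.
(e) Not entailed — the bottle is what broke, not the clock.

(b), (d)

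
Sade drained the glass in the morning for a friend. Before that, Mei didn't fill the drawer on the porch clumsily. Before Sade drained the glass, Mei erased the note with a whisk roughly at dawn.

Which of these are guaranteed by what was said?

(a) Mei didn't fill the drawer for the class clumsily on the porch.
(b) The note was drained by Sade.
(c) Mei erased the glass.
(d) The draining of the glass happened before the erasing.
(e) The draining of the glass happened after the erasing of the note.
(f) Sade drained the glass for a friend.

(a), (e), (f)

(a) Entailed — under negation, adding a further restriction is entailed: if no such filling event occurred, none occurred for the class either.
(b) Not entailed — Sade drained the glass, not the note; the note belongs to the erasing event.
(c) Not entailed — Mei erased the note, not the glass; the glass belongs to the draining event.
(d) Not entailed — the narrative places the erasing before the draining, not after.
(e) Entailed — the narrative places the erasing before the draining.
(f) Entailed — this follows by dropping conjuncts from the draining event's description.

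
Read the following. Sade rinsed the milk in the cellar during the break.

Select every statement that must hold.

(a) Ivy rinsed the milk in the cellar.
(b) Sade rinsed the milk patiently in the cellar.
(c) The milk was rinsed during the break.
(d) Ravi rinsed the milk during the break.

(c)

(a) Not entailed — the passage has Sade rinsing the milk, not Ivy.
(b) Not entailed — 'patiently' adds information not in the original event.
(c) Entailed — this follows by dropping conjuncts from the rinsing event's description.
(d) Not entailed — the passage has Sade rinsing the milk, not Ravi.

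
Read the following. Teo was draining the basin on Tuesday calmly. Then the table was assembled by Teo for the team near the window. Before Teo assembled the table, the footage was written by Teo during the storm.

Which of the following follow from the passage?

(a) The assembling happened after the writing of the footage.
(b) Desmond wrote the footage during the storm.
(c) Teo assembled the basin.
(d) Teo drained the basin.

(a)

(a) Entailed — the narrative places the writing before the assembling.
(b) Not entailed — the passage has Teo writing the footage, not Desmond.
(c) Not entailed — Teo assembled the table, not the basin; the basin belongs to the draining event.
(d) Not entailed — 'was draining' is progressive on an accomplishment; it does not entail the completed 'drained'.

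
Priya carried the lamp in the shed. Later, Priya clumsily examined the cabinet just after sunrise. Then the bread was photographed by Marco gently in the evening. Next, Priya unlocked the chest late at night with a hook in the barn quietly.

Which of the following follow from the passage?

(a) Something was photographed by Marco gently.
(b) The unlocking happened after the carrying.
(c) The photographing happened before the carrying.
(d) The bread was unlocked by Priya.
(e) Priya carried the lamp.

(a) Entailed — every conjunct here is already in the original photographing event.
(b) Entailed — the narrative places the carrying before the unlocking.
(c) Not entailed — the narrative places the carrying before the photographing, not after.
(d) Not entailed — Priya unlocked the chest, not the bread; the bread belongs to the photographing event.
(e) Entailed — every conjunct here is already in the original carrying event.

(a), (b), (e)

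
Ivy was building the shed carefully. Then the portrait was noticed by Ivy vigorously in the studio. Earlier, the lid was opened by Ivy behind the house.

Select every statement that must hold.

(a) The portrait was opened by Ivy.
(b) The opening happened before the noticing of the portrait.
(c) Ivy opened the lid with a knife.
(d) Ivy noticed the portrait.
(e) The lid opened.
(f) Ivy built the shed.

(b), (d), (e)

(a) Not entailed — Ivy opened the lid, not the portrait; the portrait belongs to the noticing event.
(b) Entailed — the narrative places the opening before the noticing.
(c) Not entailed — 'with a knife' adds information not in the original event.
(d) Entailed — the original entails any weakening of itself; this just drops 'vigorously', 'in the studio'.
(e) Entailed — 'Ivy opened the lid' is causative; it entails the inchoative 'the lid opened'.
(f) Not entailed — 'was building' is progressive on an accomplishment; it does not entail the completed 'built'.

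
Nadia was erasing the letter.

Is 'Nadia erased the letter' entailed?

no

'was erasing' is progressive; for an accomplishment like 'erase the letter', it doesn't entail completion.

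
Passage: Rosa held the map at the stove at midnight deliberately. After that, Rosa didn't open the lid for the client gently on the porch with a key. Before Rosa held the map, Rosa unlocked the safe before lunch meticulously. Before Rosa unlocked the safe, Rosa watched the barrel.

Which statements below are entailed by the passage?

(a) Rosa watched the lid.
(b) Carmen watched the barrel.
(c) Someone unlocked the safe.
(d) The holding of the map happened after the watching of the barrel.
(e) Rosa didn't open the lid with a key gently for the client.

(a) Not entailed — Rosa watched the barrel, not the lid; the lid belongs to the opening event.
(b) Not entailed — the passage has Rosa watching the barrel, not Carmen.
(c) Entailed — every conjunct here is already in the original unlocking event.
(d) Entailed — the narrative places the watching before the holding.
(e) Not entailed — dropping 'on the porch' under negation is not valid — the original leaves open that Rosa opened the lid some other way.

(c), (d)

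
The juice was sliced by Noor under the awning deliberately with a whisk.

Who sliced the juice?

Noor

'Noor' marks the agent of the slicing event.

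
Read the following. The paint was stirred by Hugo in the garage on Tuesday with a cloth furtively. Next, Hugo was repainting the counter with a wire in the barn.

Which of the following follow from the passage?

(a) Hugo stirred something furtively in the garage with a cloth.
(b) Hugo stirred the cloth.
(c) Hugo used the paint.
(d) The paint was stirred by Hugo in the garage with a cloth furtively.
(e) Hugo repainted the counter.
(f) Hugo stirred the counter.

(a) Entailed — every conjunct here is already in the original stirring event.
(b) Not entailed — the cloth is the instrument, not what was stirred.
(c) Not entailed — the paint is the patient, not an instrument — Hugo used a cloth.
(d) Entailed — dropping 'on Tuesday' leaves a sub-description the original still satisfies.
(e) Not entailed — 'was repainting' is progressive on an accomplishment; it does not entail the completed 'repainted'.
(f) Not entailed — Hugo stirred the paint, not the counter; the counter belongs to the repainting event.

(a), (d)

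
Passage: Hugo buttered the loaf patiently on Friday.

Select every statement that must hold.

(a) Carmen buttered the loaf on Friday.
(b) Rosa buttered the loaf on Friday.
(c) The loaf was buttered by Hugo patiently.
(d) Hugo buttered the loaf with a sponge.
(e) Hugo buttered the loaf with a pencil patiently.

(c)

(a) Not entailed — the passage has Hugo buttering the loaf, not Carmen.
(b) Not entailed — the passage has Hugo buttering the loaf, not Rosa.
(c) Entailed — the original entails any weakening of itself; this just drops 'on Friday'.
(d) Not entailed — 'with a sponge' adds information not in the original event.
(e) Not entailed — 'with a pencil' adds information not in the original event.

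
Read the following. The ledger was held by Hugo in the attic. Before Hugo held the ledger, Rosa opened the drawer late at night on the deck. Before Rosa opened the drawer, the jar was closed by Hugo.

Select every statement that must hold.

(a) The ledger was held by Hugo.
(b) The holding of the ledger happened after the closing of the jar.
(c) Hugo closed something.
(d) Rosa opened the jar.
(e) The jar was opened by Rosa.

(a), (b), (c)

(a) Entailed — the original entails any weakening of itself; this just drops 'in the attic'.
(b) Entailed — the narrative places the closing before the holding.
(c) Entailed — the original entails any weakening of itself; this just generalizes the patient.
(d) Not entailed — Rosa opened the drawer, not the jar; the jar belongs to the closing event.
(e) Not entailed — Rosa opened the drawer, not the jar; the jar belongs to the closing event.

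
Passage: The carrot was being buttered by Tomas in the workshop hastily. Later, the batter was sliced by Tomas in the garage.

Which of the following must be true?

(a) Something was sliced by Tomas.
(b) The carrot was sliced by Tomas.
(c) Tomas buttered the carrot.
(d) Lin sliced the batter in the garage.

(a)

(a) Entailed — this follows by dropping conjuncts from the slicing event's description.
(b) Not entailed — Tomas sliced the batter, not the carrot; the carrot belongs to the buttering event.
(c) Not entailed — 'was buttering' is progressive on an accomplishment; it does not entail the completed 'buttered'.
(d) Not entailed — the passage has Tomas slicing the batter, not Lin.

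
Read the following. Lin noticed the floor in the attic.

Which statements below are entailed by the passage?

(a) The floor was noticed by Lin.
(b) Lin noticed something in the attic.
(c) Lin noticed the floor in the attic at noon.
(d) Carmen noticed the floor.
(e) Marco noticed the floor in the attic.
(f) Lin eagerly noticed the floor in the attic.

(a), (b)

(a) Entailed — this follows by dropping conjuncts from the noticing event's description.
(b) Entailed — the original entails any weakening of itself; this just generalizes the patient.
(c) Not entailed — 'at noon' adds information not in the original event.
(d) Not entailed — the passage has Lin noticing the floor, not Carmen.
(e) Not entailed — the passage has Lin noticing the floor, not Marco.
(f) Not entailed — 'eagerly' adds information not in the original event.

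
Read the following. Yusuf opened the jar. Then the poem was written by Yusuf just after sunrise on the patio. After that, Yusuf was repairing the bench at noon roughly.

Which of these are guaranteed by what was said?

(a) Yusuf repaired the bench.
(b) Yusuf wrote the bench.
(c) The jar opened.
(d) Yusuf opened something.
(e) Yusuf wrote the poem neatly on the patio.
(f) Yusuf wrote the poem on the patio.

(a) Not entailed — 'was repairing' is progressive on an accomplishment; it does not entail the completed 'repaired'.
(b) Not entailed — Yusuf wrote the poem, not the bench; the bench belongs to the repairing event.
(c) Entailed — 'Yusuf opened the jar' is causative; it entails the inchoative 'the jar opened'.
(d) Entailed — generalizing the patient leaves a sub-description the original still satisfies.
(e) Not entailed — 'neatly' adds information not in the original event.
(f) Entailed — this follows by dropping conjuncts from the writing event's description.

(c), (d), (f)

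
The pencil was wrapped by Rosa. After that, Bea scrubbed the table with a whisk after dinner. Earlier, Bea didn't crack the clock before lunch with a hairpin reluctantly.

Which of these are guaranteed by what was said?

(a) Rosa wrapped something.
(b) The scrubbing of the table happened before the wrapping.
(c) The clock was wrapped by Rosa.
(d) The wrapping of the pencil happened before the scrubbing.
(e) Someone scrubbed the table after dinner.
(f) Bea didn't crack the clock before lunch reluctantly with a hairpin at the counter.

(a), (d), (e), (f)

(a) Entailed — generalizing the patient leaves a sub-description the original still satisfies.
(b) Not entailed — the narrative places the wrapping before the scrubbing, not after.
(c) Not entailed — Rosa wrapped the pencil, not the clock; the clock belongs to the cracking event.
(d) Entailed — the narrative places the wrapping before the scrubbing.
(e) Entailed — the original entails any weakening of itself; this just drops 'with a whisk' and generalizes the agent.
(f) Entailed — under negation, adding a further restriction is entailed: if no such cracking event occurred, none occurred at the counter either.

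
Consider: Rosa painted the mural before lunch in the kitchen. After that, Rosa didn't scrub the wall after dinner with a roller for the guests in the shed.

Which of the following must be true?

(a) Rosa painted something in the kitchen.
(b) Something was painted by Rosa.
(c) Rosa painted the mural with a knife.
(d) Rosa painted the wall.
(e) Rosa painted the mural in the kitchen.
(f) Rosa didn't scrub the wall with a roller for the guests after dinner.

(a), (b), (e)

(a) Entailed — every conjunct here is already in the original painting event.
(b) Entailed — every conjunct here is already in the original painting event.
(c) Not entailed — 'with a knife' adds information not in the original event.
(d) Not entailed — Rosa painted the mural, not the wall; the wall belongs to the scrubbing event.
(e) Entailed — dropping 'before lunch' leaves a sub-description the original still satisfies.
(f) Not entailed — dropping 'in the shed' under negation is not valid — the original leaves open that Rosa scrubbed the wall some other way.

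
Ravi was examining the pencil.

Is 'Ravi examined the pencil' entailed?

'examine' is atelic; if Ravi was examining the pencil, then Ravi examined the pencil (for some time).

yes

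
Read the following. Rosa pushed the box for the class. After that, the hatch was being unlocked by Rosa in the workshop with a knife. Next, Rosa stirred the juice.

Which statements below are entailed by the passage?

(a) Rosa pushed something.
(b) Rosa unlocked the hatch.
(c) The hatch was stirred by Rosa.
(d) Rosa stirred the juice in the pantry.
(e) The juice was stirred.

(a) Entailed — the original entails any weakening of itself; this just drops 'for the class' and generalizes the patient.
(b) Not entailed — 'was unlocking' is progressive on an accomplishment; it does not entail the completed 'unlocked'.
(c) Not entailed — Rosa stirred the juice, not the hatch; the hatch belongs to the unlocking event.
(d) Not entailed — 'in the pantry' adds information not in the original event.
(e) Entailed — this follows by dropping conjuncts from the stirring event's description.

(a), (e)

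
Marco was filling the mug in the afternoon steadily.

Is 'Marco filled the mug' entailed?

no

'was filling' is progressive; for an accomplishment like 'fill the mug', it doesn't entail completion.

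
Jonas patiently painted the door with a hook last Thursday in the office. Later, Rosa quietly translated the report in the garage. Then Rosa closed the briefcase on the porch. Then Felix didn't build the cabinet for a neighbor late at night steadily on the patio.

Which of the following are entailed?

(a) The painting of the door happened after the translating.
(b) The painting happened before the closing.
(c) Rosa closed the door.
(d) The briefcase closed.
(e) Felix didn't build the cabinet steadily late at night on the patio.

(b), (d)

(a) Not entailed — the narrative places the painting before the translating, not after.
(b) Entailed — the narrative places the painting before the closing.
(c) Not entailed — Rosa closed the briefcase, not the door; the door belongs to the painting event.
(d) Entailed — 'Rosa closed the briefcase' is causative; it entails the inchoative 'the briefcase closed'.
(e) Not entailed — dropping 'for a neighbor' under negation is not valid — the original leaves open that Felix built the cabinet some other way.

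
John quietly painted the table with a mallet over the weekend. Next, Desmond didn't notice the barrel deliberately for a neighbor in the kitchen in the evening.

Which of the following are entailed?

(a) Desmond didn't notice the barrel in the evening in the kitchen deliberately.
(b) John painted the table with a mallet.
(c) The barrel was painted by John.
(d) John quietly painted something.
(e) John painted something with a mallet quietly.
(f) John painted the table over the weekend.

(a) Not entailed — dropping 'for a neighbor' under negation is not valid — the original leaves open that Desmond noticed the barrel some other way.
(b) Entailed — every conjunct here is already in the original painting event.
(c) Not entailed — John painted the table, not the barrel; the barrel belongs to the noticing event.
(d) Entailed — this follows by dropping conjuncts from the painting event's description.
(e) Entailed — this follows by dropping conjuncts from the painting event's description.
(f) Entailed — this follows by dropping conjuncts from the painting event's description.

(b), (d), (e), (f)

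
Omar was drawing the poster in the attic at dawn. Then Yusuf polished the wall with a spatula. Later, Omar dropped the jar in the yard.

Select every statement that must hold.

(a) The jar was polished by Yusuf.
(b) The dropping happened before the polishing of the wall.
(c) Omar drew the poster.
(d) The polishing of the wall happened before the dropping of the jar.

(a) Not entailed — Yusuf polished the wall, not the jar; the jar belongs to the dropping event.
(b) Not entailed — the narrative places the polishing before the dropping, not after.
(c) Not entailed — 'was drawing' is progressive on an accomplishment; it does not entail the completed 'drew'.
(d) Entailed — the narrative places the polishing before the dropping.

(d)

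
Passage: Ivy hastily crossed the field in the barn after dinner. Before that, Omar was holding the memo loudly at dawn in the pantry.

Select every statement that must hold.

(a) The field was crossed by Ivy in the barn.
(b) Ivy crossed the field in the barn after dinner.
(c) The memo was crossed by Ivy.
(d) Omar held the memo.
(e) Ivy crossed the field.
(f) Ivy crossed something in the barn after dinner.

(a) Entailed — every conjunct here is already in the original crossing event.
(b) Entailed — this follows by dropping conjuncts from the crossing event's description.
(c) Not entailed — Ivy crossed the field, not the memo; the memo belongs to the holding event.
(d) Entailed — 'hold' is an activity; 'was holding' entails that some holding happened, so 'held' holds.
(e) Entailed — the original entails any weakening of itself; this just drops 'after dinner', 'in the barn', 'hastily'.
(f) Entailed — the original entails any weakening of itself; this just drops 'hastily' and generalizes the patient.

(a), (b), (d), (e), (f)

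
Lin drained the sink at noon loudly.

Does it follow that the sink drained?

'Lin drained the sink' is the causative; it entails the inchoative 'the sink drained'.

yes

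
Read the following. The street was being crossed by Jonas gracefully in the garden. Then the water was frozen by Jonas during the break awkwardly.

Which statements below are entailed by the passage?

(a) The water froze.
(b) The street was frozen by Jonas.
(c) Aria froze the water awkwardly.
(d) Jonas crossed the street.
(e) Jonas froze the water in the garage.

(a) Entailed — 'Jonas froze the water' is causative; it entails the inchoative 'the water froze'.
(b) Not entailed — Jonas froze the water, not the street; the street belongs to the crossing event.
(c) Not entailed — the passage has Jonas freezing the water, not Aria.
(d) Not entailed — 'was crossing' is progressive on an accomplishment; it does not entail the completed 'crossed'.
(e) Not entailed — 'in the garage' adds information not in the original event.

(a)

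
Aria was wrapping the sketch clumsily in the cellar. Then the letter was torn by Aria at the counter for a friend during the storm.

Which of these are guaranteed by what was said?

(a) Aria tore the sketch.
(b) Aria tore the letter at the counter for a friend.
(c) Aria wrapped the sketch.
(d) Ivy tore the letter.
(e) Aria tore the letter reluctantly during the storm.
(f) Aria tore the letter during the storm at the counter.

(a) Not entailed — Aria tore the letter, not the sketch; the sketch belongs to the wrapping event.
(b) Entailed — dropping 'during the storm' leaves a sub-description the original still satisfies.
(c) Not entailed — 'was wrapping' is progressive on an accomplishment; it does not entail the completed 'wrapped'.
(d) Not entailed — the passage has Aria tearing the letter, not Ivy.
(e) Not entailed — 'reluctantly' adds information not in the original event.
(f) Entailed — this follows by dropping conjuncts from the tearing event's description.

(b), (f)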